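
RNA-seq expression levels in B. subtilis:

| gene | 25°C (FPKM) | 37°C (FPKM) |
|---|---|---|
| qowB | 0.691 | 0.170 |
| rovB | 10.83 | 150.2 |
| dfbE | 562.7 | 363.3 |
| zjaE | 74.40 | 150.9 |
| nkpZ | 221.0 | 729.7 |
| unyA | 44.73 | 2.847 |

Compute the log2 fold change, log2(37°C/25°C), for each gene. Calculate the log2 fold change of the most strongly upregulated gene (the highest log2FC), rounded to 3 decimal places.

3.794

log2(0.170/0.691) = -2.023  (qowB)
log2(150.2/10.83) = 3.794  (rovB)
log2(363.3/562.7) = -0.631  (dfbE)
log2(150.9/74.40) = 1.020  (zjaE)
log2(729.7/221.0) = 1.723  (nkpZ)
log2(2.847/44.73) = -3.974  (unyA)
rovB is most strongly upregulated.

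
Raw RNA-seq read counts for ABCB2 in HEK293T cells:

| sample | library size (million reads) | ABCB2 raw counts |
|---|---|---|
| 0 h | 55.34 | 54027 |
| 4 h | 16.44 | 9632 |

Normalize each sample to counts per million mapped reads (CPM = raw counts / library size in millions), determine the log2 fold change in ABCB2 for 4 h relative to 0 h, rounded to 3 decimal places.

CPM(0 h) = 54027 / 55.34 = 976.2739
CPM(4 h) = 9632 / 16.44 = 585.8881
Fold change = 585.8881 / 976.2739 = 0.60013
log2(0.60013) = -0.7367

-0.737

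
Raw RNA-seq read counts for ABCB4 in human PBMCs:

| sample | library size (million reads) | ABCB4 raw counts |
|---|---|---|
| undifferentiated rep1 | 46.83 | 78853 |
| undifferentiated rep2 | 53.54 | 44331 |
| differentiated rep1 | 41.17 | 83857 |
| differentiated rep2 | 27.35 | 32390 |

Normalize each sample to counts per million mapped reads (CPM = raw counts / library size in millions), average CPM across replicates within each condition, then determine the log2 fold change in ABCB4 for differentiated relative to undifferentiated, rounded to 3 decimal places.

0.359

CPM(undifferentiated rep1) = 78853 / 46.83 = 1683.8138
CPM(undifferentiated rep2) = 44331 / 53.54 = 827.9978
CPM(differentiated rep1) = 83857 / 41.17 = 2036.8472
CPM(differentiated rep2) = 32390 / 27.35 = 1184.2779
mean CPM(undifferentiated) = 1255.9058; mean CPM(differentiated) = 1610.5625
Fold change = 1610.5625 / 1255.9058 = 1.28239
log2(1.28239) = 0.3588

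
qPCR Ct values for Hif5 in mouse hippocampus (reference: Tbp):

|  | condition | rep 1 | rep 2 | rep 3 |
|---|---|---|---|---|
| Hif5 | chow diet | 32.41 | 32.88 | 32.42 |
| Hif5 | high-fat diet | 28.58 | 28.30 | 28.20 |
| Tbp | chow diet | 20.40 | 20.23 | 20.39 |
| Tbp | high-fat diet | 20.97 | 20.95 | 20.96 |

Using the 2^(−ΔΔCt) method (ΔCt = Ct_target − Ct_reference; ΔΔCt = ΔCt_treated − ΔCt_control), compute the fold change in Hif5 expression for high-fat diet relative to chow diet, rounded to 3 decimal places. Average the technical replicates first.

28.443

Mean Ct: Hif5 chow diet 32.570; Hif5 high-fat diet 28.360; Tbp chow diet 20.340; Tbp high-fat diet 20.960
ΔCt(chow diet) = 32.570 − 20.340 = 12.230
ΔCt(high-fat diet) = 28.360 − 20.960 = 7.400
ΔΔCt = 7.400 − 12.230 = -4.830
Fold change = 2^(−(-4.830)) = 2^4.830 = 28.4430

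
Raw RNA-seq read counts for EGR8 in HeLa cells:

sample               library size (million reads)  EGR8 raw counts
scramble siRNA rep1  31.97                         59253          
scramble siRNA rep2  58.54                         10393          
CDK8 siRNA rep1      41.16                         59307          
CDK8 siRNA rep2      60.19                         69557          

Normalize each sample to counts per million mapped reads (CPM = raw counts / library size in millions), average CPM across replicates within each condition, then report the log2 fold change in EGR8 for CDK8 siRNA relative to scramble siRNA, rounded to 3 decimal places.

CPM(scramble siRNA rep1) = 59253 / 31.97 = 1853.3938
CPM(scramble siRNA rep2) = 10393 / 58.54 = 177.5367
CPM(CDK8 siRNA rep1) = 59307 / 41.16 = 1440.8892
CPM(CDK8 siRNA rep2) = 69557 / 60.19 = 1155.6239
mean CPM(scramble siRNA) = 1015.4653; mean CPM(CDK8 siRNA) = 1298.2565
Fold change = 1298.2565 / 1015.4653 = 1.27848
log2(1.27848) = 0.3544

0.354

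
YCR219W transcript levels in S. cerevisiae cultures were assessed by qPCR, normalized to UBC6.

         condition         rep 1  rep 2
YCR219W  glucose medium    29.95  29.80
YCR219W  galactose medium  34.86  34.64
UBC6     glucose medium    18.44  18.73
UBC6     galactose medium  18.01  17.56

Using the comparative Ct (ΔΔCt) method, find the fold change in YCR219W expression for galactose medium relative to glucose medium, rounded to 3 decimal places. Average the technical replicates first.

0.020

Mean Ct: YCR219W glucose medium 29.875; YCR219W galactose medium 34.750; UBC6 glucose medium 18.585; UBC6 galactose medium 17.785
ΔCt(glucose medium) = 29.875 − 18.585 = 11.290
ΔCt(galactose medium) = 34.750 − 17.785 = 16.965
ΔΔCt = 16.965 − 11.290 = 5.675
Fold change = 2^(−5.675) = 0.0196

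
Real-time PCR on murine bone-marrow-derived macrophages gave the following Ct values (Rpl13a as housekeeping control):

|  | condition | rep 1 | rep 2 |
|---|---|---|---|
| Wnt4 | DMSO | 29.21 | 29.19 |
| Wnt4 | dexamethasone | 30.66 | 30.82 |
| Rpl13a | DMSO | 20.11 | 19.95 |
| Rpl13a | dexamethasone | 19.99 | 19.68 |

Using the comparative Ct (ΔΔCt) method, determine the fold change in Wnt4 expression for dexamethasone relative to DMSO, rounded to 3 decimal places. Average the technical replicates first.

0.300

Mean Ct: Wnt4 DMSO 29.200; Wnt4 dexamethasone 30.740; Rpl13a DMSO 20.030; Rpl13a dexamethasone 19.835
ΔCt(DMSO) = 29.200 − 20.030 = 9.170
ΔCt(dexamethasone) = 30.740 − 19.835 = 10.905
ΔΔCt = 10.905 − 9.170 = 1.735
Fold change = 2^(−1.735) = 0.3004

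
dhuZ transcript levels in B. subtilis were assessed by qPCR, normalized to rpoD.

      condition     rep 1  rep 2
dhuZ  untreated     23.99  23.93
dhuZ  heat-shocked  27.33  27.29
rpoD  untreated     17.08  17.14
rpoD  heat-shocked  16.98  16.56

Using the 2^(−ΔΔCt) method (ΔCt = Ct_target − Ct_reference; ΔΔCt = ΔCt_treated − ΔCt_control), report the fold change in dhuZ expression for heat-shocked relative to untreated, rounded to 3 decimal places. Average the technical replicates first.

Mean Ct: dhuZ untreated 23.960; dhuZ heat-shocked 27.310; rpoD untreated 17.110; rpoD heat-shocked 16.770
ΔCt(untreated) = 23.960 − 17.110 = 6.850
ΔCt(heat-shocked) = 27.310 − 16.770 = 10.540
ΔΔCt = 10.540 − 6.850 = 3.690
Fold change = 2^(−3.690) = 0.0775

0.077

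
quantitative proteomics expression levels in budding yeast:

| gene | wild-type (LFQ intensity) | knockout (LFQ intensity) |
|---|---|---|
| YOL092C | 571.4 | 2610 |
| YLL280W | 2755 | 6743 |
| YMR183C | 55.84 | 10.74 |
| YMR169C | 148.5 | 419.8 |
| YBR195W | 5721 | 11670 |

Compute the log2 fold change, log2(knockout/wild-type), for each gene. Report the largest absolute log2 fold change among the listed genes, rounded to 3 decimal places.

2.378

log2(2610/571.4) = 2.191  (YOL092C)
log2(6743/2755) = 1.291  (YLL280W)
log2(10.74/55.84) = -2.378  (YMR183C)
log2(419.8/148.5) = 1.499  (YMR169C)
log2(11670/5721) = 1.028  (YBR195W)
The largest magnitude belongs to YMR183C.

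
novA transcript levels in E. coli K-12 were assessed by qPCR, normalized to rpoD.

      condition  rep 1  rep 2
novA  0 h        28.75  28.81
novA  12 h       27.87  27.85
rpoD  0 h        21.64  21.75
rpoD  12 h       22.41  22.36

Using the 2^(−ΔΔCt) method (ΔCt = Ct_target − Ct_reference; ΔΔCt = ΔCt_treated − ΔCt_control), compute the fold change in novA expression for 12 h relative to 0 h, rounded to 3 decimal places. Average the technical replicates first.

3.053

Mean Ct: novA 0 h 28.780; novA 12 h 27.860; rpoD 0 h 21.695; rpoD 12 h 22.385
ΔCt(0 h) = 28.780 − 21.695 = 7.085
ΔCt(12 h) = 27.860 − 22.385 = 5.475
ΔΔCt = 5.475 − 7.085 = -1.610
Fold change = 2^(−(-1.610)) = 2^1.610 = 3.0525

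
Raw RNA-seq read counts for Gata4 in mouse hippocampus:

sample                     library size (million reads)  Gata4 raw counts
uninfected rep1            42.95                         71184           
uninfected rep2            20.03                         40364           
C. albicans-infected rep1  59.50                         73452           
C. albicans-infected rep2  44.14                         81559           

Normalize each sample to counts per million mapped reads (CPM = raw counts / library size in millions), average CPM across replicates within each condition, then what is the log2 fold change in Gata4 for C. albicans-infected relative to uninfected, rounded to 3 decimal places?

-0.253

CPM(uninfected rep1) = 71184 / 42.95 = 1657.3690
CPM(uninfected rep2) = 40364 / 20.03 = 2015.1772
CPM(C. albicans-infected rep1) = 73452 / 59.50 = 1234.4874
CPM(C. albicans-infected rep2) = 81559 / 44.14 = 1847.7345
mean CPM(uninfected) = 1836.2731; mean CPM(C. albicans-infected) = 1541.1109
Fold change = 1541.1109 / 1836.2731 = 0.83926
log2(0.83926) = -0.2528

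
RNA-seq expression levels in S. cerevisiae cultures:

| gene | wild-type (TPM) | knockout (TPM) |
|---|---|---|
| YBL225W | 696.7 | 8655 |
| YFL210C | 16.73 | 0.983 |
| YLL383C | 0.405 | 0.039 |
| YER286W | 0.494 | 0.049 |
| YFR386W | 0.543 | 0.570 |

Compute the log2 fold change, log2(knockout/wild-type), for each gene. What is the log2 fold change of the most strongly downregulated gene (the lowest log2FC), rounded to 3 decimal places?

-4.089

log2(8655/696.7) = 3.635  (YBL225W)
log2(0.983/16.73) = -4.089  (YFL210C)
log2(0.039/0.405) = -3.376  (YLL383C)
log2(0.049/0.494) = -3.334  (YER286W)
log2(0.570/0.543) = 0.070  (YFR386W)
YFL210C is most strongly downregulated.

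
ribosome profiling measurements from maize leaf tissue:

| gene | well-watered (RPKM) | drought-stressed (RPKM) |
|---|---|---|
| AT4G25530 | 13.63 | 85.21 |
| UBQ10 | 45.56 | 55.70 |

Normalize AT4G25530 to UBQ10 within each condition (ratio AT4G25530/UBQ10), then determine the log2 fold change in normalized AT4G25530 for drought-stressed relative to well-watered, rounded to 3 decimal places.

AT4G25530/UBQ10 (well-watered) = 13.63 / 45.56 = 0.29917
AT4G25530/UBQ10 (drought-stressed) = 85.21 / 55.70 = 1.5298
Fold change = 1.5298 / 0.29917 = 5.1136
log2(5.1136) = 2.3543

2.354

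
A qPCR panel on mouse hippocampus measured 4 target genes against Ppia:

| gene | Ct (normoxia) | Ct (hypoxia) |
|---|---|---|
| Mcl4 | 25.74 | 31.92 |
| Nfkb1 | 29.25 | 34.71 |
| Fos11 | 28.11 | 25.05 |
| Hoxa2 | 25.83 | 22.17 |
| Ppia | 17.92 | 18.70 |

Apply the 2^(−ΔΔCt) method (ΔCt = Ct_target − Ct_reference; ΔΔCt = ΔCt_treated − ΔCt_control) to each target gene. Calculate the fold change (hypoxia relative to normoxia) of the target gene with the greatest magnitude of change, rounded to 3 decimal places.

Mcl4: ΔΔCt = (31.92−18.70) − (25.74−17.92) = 13.22 − 7.82 = 5.40; fold change = 2^-5.40 = 0.024
Nfkb1: ΔΔCt = (34.71−18.70) − (29.25−17.92) = 16.01 − 11.33 = 4.68; fold change = 2^-4.68 = 0.039
Fos11: ΔΔCt = (25.05−18.70) − (28.11−17.92) = 6.35 − 10.19 = -3.84; fold change = 2^3.84 = 14.320
Hoxa2: ΔΔCt = (22.17−18.70) − (25.83−17.92) = 3.47 − 7.91 = -4.44; fold change = 2^4.44 = 21.706
Mcl4 has the largest |ΔΔCt| = 5.40.

0.024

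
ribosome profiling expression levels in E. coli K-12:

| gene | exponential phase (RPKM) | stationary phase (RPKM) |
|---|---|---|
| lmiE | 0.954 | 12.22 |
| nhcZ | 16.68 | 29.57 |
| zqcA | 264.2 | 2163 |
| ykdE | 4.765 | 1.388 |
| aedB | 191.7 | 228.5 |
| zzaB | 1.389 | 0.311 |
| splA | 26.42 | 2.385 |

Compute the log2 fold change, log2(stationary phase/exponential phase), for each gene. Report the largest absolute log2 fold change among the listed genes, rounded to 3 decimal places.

log2(12.22/0.954) = 3.679  (lmiE)
log2(29.57/16.68) = 0.826  (nhcZ)
log2(2163/264.2) = 3.033  (zqcA)
log2(1.388/4.765) = -1.779  (ykdE)
log2(228.5/191.7) = 0.253  (aedB)
log2(0.311/1.389) = -2.159  (zzaB)
log2(2.385/26.42) = -3.470  (splA)
The largest magnitude belongs to lmiE.

3.679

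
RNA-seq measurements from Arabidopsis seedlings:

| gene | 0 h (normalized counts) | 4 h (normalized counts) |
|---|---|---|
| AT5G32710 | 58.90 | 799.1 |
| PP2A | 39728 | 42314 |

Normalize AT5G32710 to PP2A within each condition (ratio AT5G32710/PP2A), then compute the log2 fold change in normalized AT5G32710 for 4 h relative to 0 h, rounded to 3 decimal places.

AT5G32710/PP2A (0 h) = 58.90 / 39728 = 0.0014826
AT5G32710/PP2A (4 h) = 799.1 / 42314 = 0.018885
Fold change = 0.018885 / 0.0014826 = 12.7379
log2(12.7379) = 3.6711

3.671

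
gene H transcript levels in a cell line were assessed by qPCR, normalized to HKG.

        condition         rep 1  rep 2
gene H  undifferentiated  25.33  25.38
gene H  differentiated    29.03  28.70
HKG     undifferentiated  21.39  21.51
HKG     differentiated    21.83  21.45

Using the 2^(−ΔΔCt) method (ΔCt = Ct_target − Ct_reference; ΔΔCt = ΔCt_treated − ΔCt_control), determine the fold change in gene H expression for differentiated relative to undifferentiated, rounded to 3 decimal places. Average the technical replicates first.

0.100

Mean Ct: gene H undifferentiated 25.355; gene H differentiated 28.865; HKG undifferentiated 21.450; HKG differentiated 21.640
ΔCt(undifferentiated) = 25.355 − 21.450 = 3.905
ΔCt(differentiated) = 28.865 − 21.640 = 7.225
ΔΔCt = 7.225 − 3.905 = 3.320
Fold change = 2^(−3.320) = 0.1001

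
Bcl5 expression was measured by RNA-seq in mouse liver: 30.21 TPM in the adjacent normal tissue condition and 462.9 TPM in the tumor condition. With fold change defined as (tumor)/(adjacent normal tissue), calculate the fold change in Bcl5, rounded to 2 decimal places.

15.32

Fold change = 462.9 / 30.21 = 15.323
Bcl5 is upregulated.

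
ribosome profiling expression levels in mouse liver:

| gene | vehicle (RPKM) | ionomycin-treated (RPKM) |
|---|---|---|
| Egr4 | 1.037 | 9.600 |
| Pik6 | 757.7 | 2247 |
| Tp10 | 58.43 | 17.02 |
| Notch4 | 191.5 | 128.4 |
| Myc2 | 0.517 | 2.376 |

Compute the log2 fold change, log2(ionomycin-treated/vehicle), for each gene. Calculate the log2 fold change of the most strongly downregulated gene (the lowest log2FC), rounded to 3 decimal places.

log2(9.600/1.037) = 3.211  (Egr4)
log2(2247/757.7) = 1.568  (Pik6)
log2(17.02/58.43) = -1.779  (Tp10)
log2(128.4/191.5) = -0.577  (Notch4)
log2(2.376/0.517) = 2.200  (Myc2)
Tp10 is most strongly downregulated.

-1.779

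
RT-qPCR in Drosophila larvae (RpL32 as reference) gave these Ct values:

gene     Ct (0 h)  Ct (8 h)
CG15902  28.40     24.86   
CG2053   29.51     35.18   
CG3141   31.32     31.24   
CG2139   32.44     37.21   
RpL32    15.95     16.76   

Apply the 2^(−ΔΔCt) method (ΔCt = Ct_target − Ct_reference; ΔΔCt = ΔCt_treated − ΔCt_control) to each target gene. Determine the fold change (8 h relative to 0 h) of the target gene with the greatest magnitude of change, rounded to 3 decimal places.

0.034

CG15902: ΔΔCt = (24.86−16.76) − (28.40−15.95) = 8.10 − 12.45 = -4.35; fold change = 2^4.35 = 20.393
CG2053: ΔΔCt = (35.18−16.76) − (29.51−15.95) = 18.42 − 13.56 = 4.86; fold change = 2^-4.86 = 0.034
CG3141: ΔΔCt = (31.24−16.76) − (31.32−15.95) = 14.48 − 15.37 = -0.89; fold change = 2^0.89 = 1.853
CG2139: ΔΔCt = (37.21−16.76) − (32.44−15.95) = 20.45 − 16.49 = 3.96; fold change = 2^-3.96 = 0.064
CG2053 has the largest |ΔΔCt| = 4.86.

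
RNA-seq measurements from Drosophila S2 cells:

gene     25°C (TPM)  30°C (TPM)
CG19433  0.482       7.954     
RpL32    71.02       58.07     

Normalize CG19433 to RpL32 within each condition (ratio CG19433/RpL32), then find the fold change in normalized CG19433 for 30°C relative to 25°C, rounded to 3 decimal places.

20.182

CG19433/RpL32 (25°C) = 0.482 / 71.02 = 0.0067868
CG19433/RpL32 (30°C) = 7.954 / 58.07 = 0.13697
Fold change = 0.13697 / 0.0067868 = 20.1821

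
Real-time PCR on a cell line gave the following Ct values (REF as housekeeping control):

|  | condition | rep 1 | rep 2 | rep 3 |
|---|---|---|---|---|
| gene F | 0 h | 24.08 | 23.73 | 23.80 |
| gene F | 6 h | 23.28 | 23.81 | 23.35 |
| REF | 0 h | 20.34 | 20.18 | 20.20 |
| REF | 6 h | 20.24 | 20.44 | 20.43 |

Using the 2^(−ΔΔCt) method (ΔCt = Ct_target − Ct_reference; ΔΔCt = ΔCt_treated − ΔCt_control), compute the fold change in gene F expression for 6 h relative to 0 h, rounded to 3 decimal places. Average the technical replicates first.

1.434

Mean Ct: gene F 0 h 23.870; gene F 6 h 23.480; REF 0 h 20.240; REF 6 h 20.370
ΔCt(0 h) = 23.870 − 20.240 = 3.630
ΔCt(6 h) = 23.480 − 20.370 = 3.110
ΔΔCt = 3.110 − 3.630 = -0.520
Fold change = 2^(−(-0.520)) = 2^0.520 = 1.4340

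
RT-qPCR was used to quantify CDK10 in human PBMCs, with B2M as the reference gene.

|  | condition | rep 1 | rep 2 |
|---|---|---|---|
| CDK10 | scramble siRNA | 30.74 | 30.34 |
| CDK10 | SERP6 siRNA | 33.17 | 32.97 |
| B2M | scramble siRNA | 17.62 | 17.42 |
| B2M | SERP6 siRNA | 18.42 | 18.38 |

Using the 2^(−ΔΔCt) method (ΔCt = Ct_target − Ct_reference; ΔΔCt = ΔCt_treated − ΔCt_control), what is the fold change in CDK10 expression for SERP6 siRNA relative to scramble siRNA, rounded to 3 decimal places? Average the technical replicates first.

0.319

Mean Ct: CDK10 scramble siRNA 30.540; CDK10 SERP6 siRNA 33.070; B2M scramble siRNA 17.520; B2M SERP6 siRNA 18.400
ΔCt(scramble siRNA) = 30.540 − 17.520 = 13.020
ΔCt(SERP6 siRNA) = 33.070 − 18.400 = 14.670
ΔΔCt = 14.670 − 13.020 = 1.650
Fold change = 2^(−1.650) = 0.3186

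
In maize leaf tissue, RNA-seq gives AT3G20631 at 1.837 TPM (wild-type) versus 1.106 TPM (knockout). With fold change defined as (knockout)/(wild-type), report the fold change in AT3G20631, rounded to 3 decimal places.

Fold change = 1.106 / 1.837 = 0.6021
AT3G20631 is downregulated.

0.602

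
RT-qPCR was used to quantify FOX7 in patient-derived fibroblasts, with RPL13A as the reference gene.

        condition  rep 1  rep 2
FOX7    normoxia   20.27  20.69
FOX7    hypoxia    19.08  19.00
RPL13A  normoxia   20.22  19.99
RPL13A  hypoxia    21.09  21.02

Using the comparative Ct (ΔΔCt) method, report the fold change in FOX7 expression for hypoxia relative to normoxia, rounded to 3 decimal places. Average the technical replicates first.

Mean Ct: FOX7 normoxia 20.480; FOX7 hypoxia 19.040; RPL13A normoxia 20.105; RPL13A hypoxia 21.055
ΔCt(normoxia) = 20.480 − 20.105 = 0.375
ΔCt(hypoxia) = 19.040 − 21.055 = -2.015
ΔΔCt = -2.015 − 0.375 = -2.390
Fold change = 2^(−(-2.390)) = 2^2.390 = 5.2416

5.242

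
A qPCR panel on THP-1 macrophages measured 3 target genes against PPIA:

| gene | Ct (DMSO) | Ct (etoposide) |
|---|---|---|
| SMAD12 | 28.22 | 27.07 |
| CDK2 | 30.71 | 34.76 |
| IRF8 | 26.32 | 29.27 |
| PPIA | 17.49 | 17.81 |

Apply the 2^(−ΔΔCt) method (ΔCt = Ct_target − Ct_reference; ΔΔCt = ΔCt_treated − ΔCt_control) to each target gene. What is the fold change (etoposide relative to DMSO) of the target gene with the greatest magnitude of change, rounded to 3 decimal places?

SMAD12: ΔΔCt = (27.07−17.81) − (28.22−17.49) = 9.26 − 10.73 = -1.47; fold change = 2^1.47 = 2.770
CDK2: ΔΔCt = (34.76−17.81) − (30.71−17.49) = 16.95 − 13.22 = 3.73; fold change = 2^-3.73 = 0.075
IRF8: ΔΔCt = (29.27−17.81) − (26.32−17.49) = 11.46 − 8.83 = 2.63; fold change = 2^-2.63 = 0.162
CDK2 has the largest |ΔΔCt| = 3.73.

0.075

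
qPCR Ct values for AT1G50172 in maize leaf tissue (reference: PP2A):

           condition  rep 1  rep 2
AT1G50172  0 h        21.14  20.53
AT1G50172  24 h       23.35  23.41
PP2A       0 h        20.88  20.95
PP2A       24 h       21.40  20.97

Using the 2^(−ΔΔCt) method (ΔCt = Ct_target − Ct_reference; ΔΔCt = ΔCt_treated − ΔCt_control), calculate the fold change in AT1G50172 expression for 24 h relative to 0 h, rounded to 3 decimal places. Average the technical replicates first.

0.207

Mean Ct: AT1G50172 0 h 20.835; AT1G50172 24 h 23.380; PP2A 0 h 20.915; PP2A 24 h 21.185
ΔCt(0 h) = 20.835 − 20.915 = -0.080
ΔCt(24 h) = 23.380 − 21.185 = 2.195
ΔΔCt = 2.195 − (-0.080) = 2.275
Fold change = 2^(−2.275) = 0.2066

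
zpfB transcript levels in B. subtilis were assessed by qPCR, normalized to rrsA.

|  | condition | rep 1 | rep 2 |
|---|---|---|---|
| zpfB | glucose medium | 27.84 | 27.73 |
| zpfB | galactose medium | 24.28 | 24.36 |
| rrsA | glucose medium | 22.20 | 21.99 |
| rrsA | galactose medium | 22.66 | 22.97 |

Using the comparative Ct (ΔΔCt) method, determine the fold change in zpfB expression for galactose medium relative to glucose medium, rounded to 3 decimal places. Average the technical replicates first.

Mean Ct: zpfB glucose medium 27.785; zpfB galactose medium 24.320; rrsA glucose medium 22.095; rrsA galactose medium 22.815
ΔCt(glucose medium) = 27.785 − 22.095 = 5.690
ΔCt(galactose medium) = 24.320 − 22.815 = 1.505
ΔΔCt = 1.505 − 5.690 = -4.185
Fold change = 2^(−(-4.185)) = 2^4.185 = 18.1891

18.189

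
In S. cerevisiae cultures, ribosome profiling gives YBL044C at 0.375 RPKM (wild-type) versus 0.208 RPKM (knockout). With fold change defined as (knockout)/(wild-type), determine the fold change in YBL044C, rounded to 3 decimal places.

Fold change = 0.208 / 0.375 = 0.5547
YBL044C is downregulated.

0.555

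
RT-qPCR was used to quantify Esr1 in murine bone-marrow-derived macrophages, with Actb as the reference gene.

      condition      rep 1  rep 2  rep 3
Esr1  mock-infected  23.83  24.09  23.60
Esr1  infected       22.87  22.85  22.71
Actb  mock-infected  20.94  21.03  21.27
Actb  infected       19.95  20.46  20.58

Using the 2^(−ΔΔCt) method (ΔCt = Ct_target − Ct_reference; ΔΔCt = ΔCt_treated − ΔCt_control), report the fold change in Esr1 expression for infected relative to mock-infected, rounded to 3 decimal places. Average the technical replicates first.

Mean Ct: Esr1 mock-infected 23.840; Esr1 infected 22.810; Actb mock-infected 21.080; Actb infected 20.330
ΔCt(mock-infected) = 23.840 − 21.080 = 2.760
ΔCt(infected) = 22.810 − 20.330 = 2.480
ΔΔCt = 2.480 − 2.760 = -0.280
Fold change = 2^(−(-0.280)) = 2^0.280 = 1.2142

1.214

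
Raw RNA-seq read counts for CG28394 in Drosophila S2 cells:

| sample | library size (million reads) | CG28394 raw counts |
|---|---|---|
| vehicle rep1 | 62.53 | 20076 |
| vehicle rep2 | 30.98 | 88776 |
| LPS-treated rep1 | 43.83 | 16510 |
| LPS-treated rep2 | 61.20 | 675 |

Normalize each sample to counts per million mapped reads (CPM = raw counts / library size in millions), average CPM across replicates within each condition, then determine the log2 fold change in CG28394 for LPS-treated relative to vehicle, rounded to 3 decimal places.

CPM(vehicle rep1) = 20076 / 62.53 = 321.0619
CPM(vehicle rep2) = 88776 / 30.98 = 2865.5907
CPM(LPS-treated rep1) = 16510 / 43.83 = 376.6826
CPM(LPS-treated rep2) = 675 / 61.20 = 11.0294
mean CPM(vehicle) = 1593.3263; mean CPM(LPS-treated) = 193.8560
Fold change = 193.8560 / 1593.3263 = 0.12167
log2(0.12167) = -3.0390

-3.039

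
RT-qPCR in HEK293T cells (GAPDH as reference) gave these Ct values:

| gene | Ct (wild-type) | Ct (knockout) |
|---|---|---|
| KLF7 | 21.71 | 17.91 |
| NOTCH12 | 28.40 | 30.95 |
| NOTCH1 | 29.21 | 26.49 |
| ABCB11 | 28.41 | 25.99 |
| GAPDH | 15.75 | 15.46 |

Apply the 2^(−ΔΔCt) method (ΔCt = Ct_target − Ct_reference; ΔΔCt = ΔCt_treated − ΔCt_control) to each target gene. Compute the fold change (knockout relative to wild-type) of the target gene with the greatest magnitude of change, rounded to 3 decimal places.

KLF7: ΔΔCt = (17.91−15.46) − (21.71−15.75) = 2.45 − 5.96 = -3.51; fold change = 2^3.51 = 11.392
NOTCH12: ΔΔCt = (30.95−15.46) − (28.40−15.75) = 15.49 − 12.65 = 2.84; fold change = 2^-2.84 = 0.140
NOTCH1: ΔΔCt = (26.49−15.46) − (29.21−15.75) = 11.03 − 13.46 = -2.43; fold change = 2^2.43 = 5.389
ABCB11: ΔΔCt = (25.99−15.46) − (28.41−15.75) = 10.53 − 12.66 = -2.13; fold change = 2^2.13 = 4.377
KLF7 has the largest |ΔΔCt| = 3.51.

11.392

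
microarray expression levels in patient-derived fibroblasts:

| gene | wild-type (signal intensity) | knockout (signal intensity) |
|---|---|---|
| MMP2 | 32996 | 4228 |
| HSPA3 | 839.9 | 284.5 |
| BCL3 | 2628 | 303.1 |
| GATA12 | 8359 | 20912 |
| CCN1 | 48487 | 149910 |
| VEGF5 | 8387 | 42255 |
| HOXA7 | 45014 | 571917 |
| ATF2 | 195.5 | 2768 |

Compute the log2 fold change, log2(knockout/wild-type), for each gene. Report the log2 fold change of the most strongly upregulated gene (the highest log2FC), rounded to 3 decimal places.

3.824

log2(4228/32996) = -2.964  (MMP2)
log2(284.5/839.9) = -1.562  (HSPA3)
log2(303.1/2628) = -3.116  (BCL3)
log2(20912/8359) = 1.323  (GATA12)
log2(149910/48487) = 1.628  (CCN1)
log2(42255/8387) = 2.333  (VEGF5)
log2(571917/45014) = 3.667  (HOXA7)
log2(2768/195.5) = 3.824  (ATF2)
ATF2 is most strongly upregulated.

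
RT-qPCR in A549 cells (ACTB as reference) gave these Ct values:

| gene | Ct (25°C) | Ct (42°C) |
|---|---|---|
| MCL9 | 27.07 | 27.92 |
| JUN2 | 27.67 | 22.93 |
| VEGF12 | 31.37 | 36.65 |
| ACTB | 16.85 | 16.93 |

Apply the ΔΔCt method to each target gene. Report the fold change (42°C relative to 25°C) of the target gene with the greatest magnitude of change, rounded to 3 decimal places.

0.027

MCL9: ΔΔCt = (27.92−16.93) − (27.07−16.85) = 10.99 − 10.22 = 0.77; fold change = 2^-0.77 = 0.586
JUN2: ΔΔCt = (22.93−16.93) − (27.67−16.85) = 6.00 − 10.82 = -4.82; fold change = 2^4.82 = 28.246
VEGF12: ΔΔCt = (36.65−16.93) − (31.37−16.85) = 19.72 − 14.52 = 5.20; fold change = 2^-5.20 = 0.027
VEGF12 has the largest |ΔΔCt| = 5.20.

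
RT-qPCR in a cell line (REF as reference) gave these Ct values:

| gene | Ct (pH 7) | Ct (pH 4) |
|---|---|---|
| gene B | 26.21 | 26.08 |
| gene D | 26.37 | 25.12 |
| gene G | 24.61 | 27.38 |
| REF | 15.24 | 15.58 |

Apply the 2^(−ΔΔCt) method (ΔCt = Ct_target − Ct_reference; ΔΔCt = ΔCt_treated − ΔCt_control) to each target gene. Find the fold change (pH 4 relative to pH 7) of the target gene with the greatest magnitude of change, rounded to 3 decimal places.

gene B: ΔΔCt = (26.08−15.58) − (26.21−15.24) = 10.50 − 10.97 = -0.47; fold change = 2^0.47 = 1.385
gene D: ΔΔCt = (25.12−15.58) − (26.37−15.24) = 9.54 − 11.13 = -1.59; fold change = 2^1.59 = 3.010
gene G: ΔΔCt = (27.38−15.58) − (24.61−15.24) = 11.80 − 9.37 = 2.43; fold change = 2^-2.43 = 0.186
gene G has the largest |ΔΔCt| = 2.43.

0.186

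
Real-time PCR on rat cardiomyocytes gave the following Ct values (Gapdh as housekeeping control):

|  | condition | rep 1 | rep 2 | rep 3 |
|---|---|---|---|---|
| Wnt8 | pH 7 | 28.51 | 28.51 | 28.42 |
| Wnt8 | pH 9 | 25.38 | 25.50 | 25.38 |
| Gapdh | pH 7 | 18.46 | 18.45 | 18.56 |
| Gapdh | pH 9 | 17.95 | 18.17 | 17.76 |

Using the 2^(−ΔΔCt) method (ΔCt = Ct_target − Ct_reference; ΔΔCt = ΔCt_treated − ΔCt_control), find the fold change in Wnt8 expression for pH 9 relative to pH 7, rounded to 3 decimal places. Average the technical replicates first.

Mean Ct: Wnt8 pH 7 28.480; Wnt8 pH 9 25.420; Gapdh pH 7 18.490; Gapdh pH 9 17.960
ΔCt(pH 7) = 28.480 − 18.490 = 9.990
ΔCt(pH 9) = 25.420 − 17.960 = 7.460
ΔΔCt = 7.460 − 9.990 = -2.530
Fold change = 2^(−(-2.530)) = 2^2.530 = 5.7757

5.776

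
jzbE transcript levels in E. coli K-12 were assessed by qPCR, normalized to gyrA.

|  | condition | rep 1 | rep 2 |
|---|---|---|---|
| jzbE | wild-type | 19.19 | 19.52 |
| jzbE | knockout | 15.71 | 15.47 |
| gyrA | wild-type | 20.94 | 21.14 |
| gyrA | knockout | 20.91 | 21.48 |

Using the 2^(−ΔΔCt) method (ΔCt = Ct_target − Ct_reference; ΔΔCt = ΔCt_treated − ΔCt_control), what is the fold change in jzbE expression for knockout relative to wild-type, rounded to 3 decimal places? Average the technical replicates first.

Mean Ct: jzbE wild-type 19.355; jzbE knockout 15.590; gyrA wild-type 21.040; gyrA knockout 21.195
ΔCt(wild-type) = 19.355 − 21.040 = -1.685
ΔCt(knockout) = 15.590 − 21.195 = -5.605
ΔΔCt = -5.605 − (-1.685) = -3.920
Fold change = 2^(−(-3.920)) = 2^3.920 = 15.1369

15.137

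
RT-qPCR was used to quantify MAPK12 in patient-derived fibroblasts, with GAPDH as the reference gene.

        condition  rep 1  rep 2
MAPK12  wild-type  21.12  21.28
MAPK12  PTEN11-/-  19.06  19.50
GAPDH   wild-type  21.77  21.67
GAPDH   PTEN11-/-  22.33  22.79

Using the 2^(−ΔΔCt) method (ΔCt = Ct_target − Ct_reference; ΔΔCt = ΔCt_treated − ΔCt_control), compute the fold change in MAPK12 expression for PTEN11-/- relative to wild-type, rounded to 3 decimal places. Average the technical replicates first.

6.774

Mean Ct: MAPK12 wild-type 21.200; MAPK12 PTEN11-/- 19.280; GAPDH wild-type 21.720; GAPDH PTEN11-/- 22.560
ΔCt(wild-type) = 21.200 − 21.720 = -0.520
ΔCt(PTEN11-/-) = 19.280 − 22.560 = -3.280
ΔΔCt = -3.280 − (-0.520) = -2.760
Fold change = 2^(−(-2.760)) = 2^2.760 = 6.7740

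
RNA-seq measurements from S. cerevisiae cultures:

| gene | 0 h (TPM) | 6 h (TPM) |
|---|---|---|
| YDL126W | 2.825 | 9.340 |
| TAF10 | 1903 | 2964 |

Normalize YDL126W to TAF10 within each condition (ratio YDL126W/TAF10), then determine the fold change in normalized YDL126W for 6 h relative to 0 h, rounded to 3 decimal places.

2.123

YDL126W/TAF10 (0 h) = 2.825 / 1903 = 0.0014845
YDL126W/TAF10 (6 h) = 9.340 / 2964 = 0.0031511
Fold change = 0.0031511 / 0.0014845 = 2.1227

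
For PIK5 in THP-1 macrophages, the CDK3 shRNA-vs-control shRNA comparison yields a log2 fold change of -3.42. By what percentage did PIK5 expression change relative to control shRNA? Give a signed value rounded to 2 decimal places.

-90.66%

Fold change = 2^(-3.42) = 0.0934
Percent change = (FC − 1) × 100% = (0.0934 − 1) × 100 = -90.66%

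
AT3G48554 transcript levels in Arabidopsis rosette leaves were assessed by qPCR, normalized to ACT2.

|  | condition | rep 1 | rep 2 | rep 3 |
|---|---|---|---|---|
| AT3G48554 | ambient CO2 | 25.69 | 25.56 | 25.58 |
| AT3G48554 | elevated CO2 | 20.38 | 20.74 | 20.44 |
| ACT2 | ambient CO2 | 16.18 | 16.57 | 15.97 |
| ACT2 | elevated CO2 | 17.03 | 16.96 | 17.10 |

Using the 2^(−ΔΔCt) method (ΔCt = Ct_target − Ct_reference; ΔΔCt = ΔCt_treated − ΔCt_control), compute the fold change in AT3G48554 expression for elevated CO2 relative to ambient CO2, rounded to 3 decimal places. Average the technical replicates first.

Mean Ct: AT3G48554 ambient CO2 25.610; AT3G48554 elevated CO2 20.520; ACT2 ambient CO2 16.240; ACT2 elevated CO2 17.030
ΔCt(ambient CO2) = 25.610 − 16.240 = 9.370
ΔCt(elevated CO2) = 20.520 − 17.030 = 3.490
ΔΔCt = 3.490 − 9.370 = -5.880
Fold change = 2^(−(-5.880)) = 2^5.880 = 58.8920

58.892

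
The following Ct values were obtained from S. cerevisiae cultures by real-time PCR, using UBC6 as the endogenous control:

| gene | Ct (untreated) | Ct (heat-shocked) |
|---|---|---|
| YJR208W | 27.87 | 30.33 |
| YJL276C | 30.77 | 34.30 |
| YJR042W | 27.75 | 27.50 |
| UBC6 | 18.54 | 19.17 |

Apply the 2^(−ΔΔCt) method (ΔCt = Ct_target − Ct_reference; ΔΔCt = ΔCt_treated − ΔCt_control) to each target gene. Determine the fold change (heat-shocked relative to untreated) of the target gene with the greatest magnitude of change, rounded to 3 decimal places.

YJR208W: ΔΔCt = (30.33−19.17) − (27.87−18.54) = 11.16 − 9.33 = 1.83; fold change = 2^-1.83 = 0.281
YJL276C: ΔΔCt = (34.30−19.17) − (30.77−18.54) = 15.13 − 12.23 = 2.90; fold change = 2^-2.90 = 0.134
YJR042W: ΔΔCt = (27.50−19.17) − (27.75−18.54) = 8.33 − 9.21 = -0.88; fold change = 2^0.88 = 1.840
YJL276C has the largest |ΔΔCt| = 2.90.

0.134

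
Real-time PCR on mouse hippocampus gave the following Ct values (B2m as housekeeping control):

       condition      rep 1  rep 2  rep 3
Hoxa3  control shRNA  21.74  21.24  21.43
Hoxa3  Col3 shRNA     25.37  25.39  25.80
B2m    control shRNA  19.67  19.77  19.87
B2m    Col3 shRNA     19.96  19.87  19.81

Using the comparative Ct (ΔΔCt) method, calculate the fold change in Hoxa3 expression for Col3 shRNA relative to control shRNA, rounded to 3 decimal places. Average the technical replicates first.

0.065

Mean Ct: Hoxa3 control shRNA 21.470; Hoxa3 Col3 shRNA 25.520; B2m control shRNA 19.770; B2m Col3 shRNA 19.880
ΔCt(control shRNA) = 21.470 − 19.770 = 1.700
ΔCt(Col3 shRNA) = 25.520 − 19.880 = 5.640
ΔΔCt = 5.640 − 1.700 = 3.940
Fold change = 2^(−3.940) = 0.0652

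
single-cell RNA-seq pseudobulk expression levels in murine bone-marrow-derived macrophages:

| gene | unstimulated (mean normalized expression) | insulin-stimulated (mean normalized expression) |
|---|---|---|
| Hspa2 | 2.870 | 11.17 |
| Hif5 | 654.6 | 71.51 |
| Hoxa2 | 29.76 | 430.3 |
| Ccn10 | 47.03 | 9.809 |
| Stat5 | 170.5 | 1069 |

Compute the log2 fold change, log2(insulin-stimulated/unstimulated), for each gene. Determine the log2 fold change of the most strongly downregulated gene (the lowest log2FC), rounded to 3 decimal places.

log2(11.17/2.870) = 1.961  (Hspa2)
log2(71.51/654.6) = -3.194  (Hif5)
log2(430.3/29.76) = 3.854  (Hoxa2)
log2(9.809/47.03) = -2.261  (Ccn10)
log2(1069/170.5) = 2.648  (Stat5)
Hif5 is most strongly downregulated.

-3.194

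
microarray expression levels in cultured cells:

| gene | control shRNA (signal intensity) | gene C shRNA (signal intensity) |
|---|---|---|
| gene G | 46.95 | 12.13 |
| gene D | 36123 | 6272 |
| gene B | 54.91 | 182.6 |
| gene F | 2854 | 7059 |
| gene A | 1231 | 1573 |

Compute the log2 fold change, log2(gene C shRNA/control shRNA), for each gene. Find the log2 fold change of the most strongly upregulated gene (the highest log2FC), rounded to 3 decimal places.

log2(12.13/46.95) = -1.953  (gene G)
log2(6272/36123) = -2.526  (gene D)
log2(182.6/54.91) = 1.734  (gene B)
log2(7059/2854) = 1.306  (gene F)
log2(1573/1231) = 0.354  (gene A)
gene B is most strongly upregulated.

1.734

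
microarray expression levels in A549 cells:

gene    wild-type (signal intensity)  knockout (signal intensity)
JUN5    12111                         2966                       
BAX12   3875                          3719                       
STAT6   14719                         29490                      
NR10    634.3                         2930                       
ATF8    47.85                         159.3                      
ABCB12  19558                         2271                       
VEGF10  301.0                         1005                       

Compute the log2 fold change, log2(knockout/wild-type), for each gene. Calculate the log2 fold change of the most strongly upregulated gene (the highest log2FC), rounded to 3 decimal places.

2.208

log2(2966/12111) = -2.030  (JUN5)
log2(3719/3875) = -0.059  (BAX12)
log2(29490/14719) = 1.003  (STAT6)
log2(2930/634.3) = 2.208  (NR10)
log2(159.3/47.85) = 1.735  (ATF8)
log2(2271/19558) = -3.106  (ABCB12)
log2(1005/301.0) = 1.739  (VEGF10)
NR10 is most strongly upregulated.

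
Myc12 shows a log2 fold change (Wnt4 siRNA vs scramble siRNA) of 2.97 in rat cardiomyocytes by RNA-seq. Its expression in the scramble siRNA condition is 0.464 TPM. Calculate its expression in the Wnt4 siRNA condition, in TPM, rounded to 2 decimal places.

Fold change = 2^(2.97) = 7.8354
Wnt4 siRNA expression = 0.464 × 7.8354 = 3.64

3.64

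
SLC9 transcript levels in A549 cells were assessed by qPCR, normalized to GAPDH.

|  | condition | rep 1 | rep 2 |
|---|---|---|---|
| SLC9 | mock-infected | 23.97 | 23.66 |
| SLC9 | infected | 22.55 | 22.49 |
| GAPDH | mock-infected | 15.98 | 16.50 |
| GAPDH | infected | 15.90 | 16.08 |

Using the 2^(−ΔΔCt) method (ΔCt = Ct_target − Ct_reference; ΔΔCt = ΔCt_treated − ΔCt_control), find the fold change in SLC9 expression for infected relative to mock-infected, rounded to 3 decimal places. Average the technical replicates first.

Mean Ct: SLC9 mock-infected 23.815; SLC9 infected 22.520; GAPDH mock-infected 16.240; GAPDH infected 15.990
ΔCt(mock-infected) = 23.815 − 16.240 = 7.575
ΔCt(infected) = 22.520 − 15.990 = 6.530
ΔΔCt = 6.530 − 7.575 = -1.045
Fold change = 2^(−(-1.045)) = 2^1.045 = 2.0634

2.063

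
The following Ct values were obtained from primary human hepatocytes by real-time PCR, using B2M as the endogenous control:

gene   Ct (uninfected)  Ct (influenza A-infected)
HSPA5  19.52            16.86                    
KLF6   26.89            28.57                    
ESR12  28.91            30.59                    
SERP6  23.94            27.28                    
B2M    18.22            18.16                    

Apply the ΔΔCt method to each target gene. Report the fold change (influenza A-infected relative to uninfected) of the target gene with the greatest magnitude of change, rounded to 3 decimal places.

0.095

HSPA5: ΔΔCt = (16.86−18.16) − (19.52−18.22) = -1.30 − 1.30 = -2.60; fold change = 2^2.60 = 6.063
KLF6: ΔΔCt = (28.57−18.16) − (26.89−18.22) = 10.41 − 8.67 = 1.74; fold change = 2^-1.74 = 0.299
ESR12: ΔΔCt = (30.59−18.16) − (28.91−18.22) = 12.43 − 10.69 = 1.74; fold change = 2^-1.74 = 0.299
SERP6: ΔΔCt = (27.28−18.16) − (23.94−18.22) = 9.12 − 5.72 = 3.40; fold change = 2^-3.40 = 0.095
SERP6 has the largest |ΔΔCt| = 3.40.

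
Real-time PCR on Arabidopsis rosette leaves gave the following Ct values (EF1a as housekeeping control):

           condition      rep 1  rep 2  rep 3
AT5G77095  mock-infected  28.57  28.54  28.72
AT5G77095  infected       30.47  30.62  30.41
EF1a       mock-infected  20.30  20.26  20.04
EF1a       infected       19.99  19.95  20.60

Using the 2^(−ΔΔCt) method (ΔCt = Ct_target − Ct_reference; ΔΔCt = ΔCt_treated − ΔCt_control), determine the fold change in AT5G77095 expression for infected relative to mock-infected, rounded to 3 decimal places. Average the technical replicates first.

Mean Ct: AT5G77095 mock-infected 28.610; AT5G77095 infected 30.500; EF1a mock-infected 20.200; EF1a infected 20.180
ΔCt(mock-infected) = 28.610 − 20.200 = 8.410
ΔCt(infected) = 30.500 − 20.180 = 10.320
ΔΔCt = 10.320 − 8.410 = 1.910
Fold change = 2^(−1.910) = 0.2661

0.266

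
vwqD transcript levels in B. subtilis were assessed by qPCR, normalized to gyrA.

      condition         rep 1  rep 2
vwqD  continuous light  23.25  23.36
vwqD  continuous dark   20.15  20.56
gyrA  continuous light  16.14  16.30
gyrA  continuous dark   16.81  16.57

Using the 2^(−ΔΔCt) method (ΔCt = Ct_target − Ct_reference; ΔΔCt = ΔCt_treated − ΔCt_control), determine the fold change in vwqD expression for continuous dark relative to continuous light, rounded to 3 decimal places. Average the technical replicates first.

Mean Ct: vwqD continuous light 23.305; vwqD continuous dark 20.355; gyrA continuous light 16.220; gyrA continuous dark 16.690
ΔCt(continuous light) = 23.305 − 16.220 = 7.085
ΔCt(continuous dark) = 20.355 − 16.690 = 3.665
ΔΔCt = 3.665 − 7.085 = -3.420
Fold change = 2^(−(-3.420)) = 2^3.420 = 10.7034

10.703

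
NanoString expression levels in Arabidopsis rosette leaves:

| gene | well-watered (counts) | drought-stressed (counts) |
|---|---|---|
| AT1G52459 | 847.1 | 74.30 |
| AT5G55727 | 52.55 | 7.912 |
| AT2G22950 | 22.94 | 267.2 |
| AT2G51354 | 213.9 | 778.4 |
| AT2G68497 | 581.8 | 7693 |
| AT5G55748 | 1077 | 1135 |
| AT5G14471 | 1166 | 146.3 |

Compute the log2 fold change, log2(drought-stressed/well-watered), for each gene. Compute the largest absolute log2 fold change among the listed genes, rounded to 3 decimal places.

log2(74.30/847.1) = -3.511  (AT1G52459)
log2(7.912/52.55) = -2.732  (AT5G55727)
log2(267.2/22.94) = 3.542  (AT2G22950)
log2(778.4/213.9) = 1.864  (AT2G51354)
log2(7693/581.8) = 3.725  (AT2G68497)
log2(1135/1077) = 0.076  (AT5G55748)
log2(146.3/1166) = -2.995  (AT5G14471)
The largest magnitude belongs to AT2G68497.

3.725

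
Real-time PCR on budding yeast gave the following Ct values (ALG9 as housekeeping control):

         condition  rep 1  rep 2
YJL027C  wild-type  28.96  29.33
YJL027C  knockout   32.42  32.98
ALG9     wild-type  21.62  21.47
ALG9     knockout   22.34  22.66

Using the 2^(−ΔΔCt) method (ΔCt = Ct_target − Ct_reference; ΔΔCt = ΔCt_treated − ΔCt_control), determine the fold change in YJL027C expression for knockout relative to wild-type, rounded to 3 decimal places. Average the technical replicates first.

0.165

Mean Ct: YJL027C wild-type 29.145; YJL027C knockout 32.700; ALG9 wild-type 21.545; ALG9 knockout 22.500
ΔCt(wild-type) = 29.145 − 21.545 = 7.600
ΔCt(knockout) = 32.700 − 22.500 = 10.200
ΔΔCt = 10.200 − 7.600 = 2.600
Fold change = 2^(−2.600) = 0.1649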